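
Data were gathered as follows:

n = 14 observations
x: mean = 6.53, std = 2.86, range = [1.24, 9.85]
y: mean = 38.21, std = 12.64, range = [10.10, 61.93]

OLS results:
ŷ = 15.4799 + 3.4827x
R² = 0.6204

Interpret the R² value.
About 62.04% of the variability in y is accounted for by the regression on x (R² = 0.6204) — a moderate linear fit.

R² (coefficient of determination) measures the proportion of variance in y explained by the regression model.

Here R² = 0.6204:
- Explained: 62.04% of the variation in y
- Unexplained (residual): 100% − 62.04% = 37.96%
- Rule of thumb (below 0.3 weak; 0.3 to below 0.7 moderate; 0.7 and above strong) → moderate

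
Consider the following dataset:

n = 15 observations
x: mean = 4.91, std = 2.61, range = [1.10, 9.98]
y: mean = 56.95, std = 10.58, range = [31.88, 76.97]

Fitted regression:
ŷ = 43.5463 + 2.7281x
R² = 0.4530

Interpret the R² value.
About 45.30% of the variability in y is accounted for by the regression on x (R² = 0.4530) — a moderate linear fit.

R² (coefficient of determination) measures the proportion of variance in y explained by the regression model.

Here R² = 0.4530:
- Explained: 45.30% of the variation in y
- Unexplained (residual): 100% − 45.30% = 54.70%
- Rule of thumb (below 0.3 weak; 0.3 to below 0.7 moderate; 0.7 and above strong) → moderate

Equivalently, for simple linear regression R² = r², so |r| = √0.4530 ≈ 0.6731.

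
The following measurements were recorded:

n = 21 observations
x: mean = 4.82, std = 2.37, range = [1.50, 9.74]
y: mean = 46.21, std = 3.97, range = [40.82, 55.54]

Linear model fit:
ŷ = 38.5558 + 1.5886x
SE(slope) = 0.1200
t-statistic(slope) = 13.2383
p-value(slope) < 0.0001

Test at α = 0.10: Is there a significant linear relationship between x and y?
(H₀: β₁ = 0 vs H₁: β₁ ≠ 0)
Since p-value < 0.0001 < α = 0.10, reject H₀ — the slope is significantly different from 0.

Hypothesis test for the slope coefficient:

H₀: β₁ = 0 (no linear relationship)
H₁: β₁ ≠ 0 (linear relationship exists)

Test statistic: t = β̂₁ / SE(β̂₁) = 1.5886 / 0.1200 = 13.2383

p < 0.0001: how often a slope estimate this far from 0 (in SE units) would arise by chance if β₁ were truly 0.

Decision rule: reject H₀ if p-value < α.
p-value < 0.0001 < α = 0.10 → reject H₀.

There is sufficient evidence at the 10% significance level to conclude that a linear relationship exists between x and y.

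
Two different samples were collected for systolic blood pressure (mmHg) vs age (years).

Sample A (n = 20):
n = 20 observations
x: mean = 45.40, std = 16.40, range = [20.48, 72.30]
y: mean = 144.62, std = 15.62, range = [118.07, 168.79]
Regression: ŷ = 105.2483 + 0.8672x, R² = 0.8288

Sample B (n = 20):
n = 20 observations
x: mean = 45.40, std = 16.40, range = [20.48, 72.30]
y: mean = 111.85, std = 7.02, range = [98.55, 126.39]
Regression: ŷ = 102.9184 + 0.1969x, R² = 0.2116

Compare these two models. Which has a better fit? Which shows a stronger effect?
Model A has the better fit (R² = 0.8288 vs 0.2116). Model A shows the stronger effect (|β₁| = 0.8672 vs 0.1969).

Model Comparison:

Goodness of fit (R²):
- Model A: R² = 0.8288 → 82.88% of variance in blood pressure explained
- Model B: R² = 0.2116 → 21.16% of variance in blood pressure explained
- 0.8288 > 0.2116 → Model A has the better fit

Effect size (slope magnitude):
- Model A: β₁ = 0.8672 → predicted blood pressure rises 0.8672 mmHg per additional year of age
- Model B: β₁ = 0.1969 → predicted blood pressure rises 0.1969 mmHg per additional year of age
- |0.8672| > |0.1969| → Model A shows the stronger marginal effect

Notes:
- R² measures how tightly points cluster around the line; β₁ measures how steep the line is — they answer different questions.
- The two samples could reflect different populations, time periods, or measurement quality.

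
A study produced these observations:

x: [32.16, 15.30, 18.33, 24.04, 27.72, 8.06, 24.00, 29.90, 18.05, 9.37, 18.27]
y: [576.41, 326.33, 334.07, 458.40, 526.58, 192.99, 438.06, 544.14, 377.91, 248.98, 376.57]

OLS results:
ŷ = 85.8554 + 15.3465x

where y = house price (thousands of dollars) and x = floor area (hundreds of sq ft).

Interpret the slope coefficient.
For each additional hundred sq ft of floor area, predicted house price increases by approximately 15.3465 thousand dollars.

The slope β₁ = 15.3465 gives the rate at which the fitted house price changes with floor area.

Interpretation:
- Floor area up by 1 hundred sq ft → predicted house price increases by 15.3465 thousand dollars
- This is a linear approximation: the same per-unit change is assumed across the whole observed x range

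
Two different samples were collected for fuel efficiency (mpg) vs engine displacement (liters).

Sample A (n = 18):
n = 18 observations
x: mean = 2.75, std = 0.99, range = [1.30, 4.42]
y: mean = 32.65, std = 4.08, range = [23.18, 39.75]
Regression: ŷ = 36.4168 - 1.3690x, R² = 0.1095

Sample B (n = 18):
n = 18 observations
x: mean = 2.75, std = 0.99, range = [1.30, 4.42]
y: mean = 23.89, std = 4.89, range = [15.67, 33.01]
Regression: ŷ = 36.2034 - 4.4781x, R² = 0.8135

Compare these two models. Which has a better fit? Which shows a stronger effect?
Model B has the better fit (R² = 0.8135 vs 0.1095). Model B shows the stronger effect (|β₁| = 4.4781 vs 1.3690).

Model Comparison:

Fit — compare R²:
- Model A: R² = 0.1095 → 10.95% of variance in fuel efficiency explained
- Model B: R² = 0.8135 → 81.35% of variance in fuel efficiency explained
- 0.8135 > 0.1095 → Model B has the better fit

Effect size (slope magnitude):
- Model A: β₁ = -1.3690 → predicted fuel efficiency falls 1.3690 mpg per additional liter of engine displacement
- Model B: β₁ = -4.4781 → predicted fuel efficiency falls 4.4781 mpg per additional liter of engine displacement
- |-1.3690| < |-4.4781| → Model B shows the stronger marginal effect

Notes:
- R² measures how tightly points cluster around the line; β₁ measures how steep the line is — they answer different questions.
- The two samples could reflect different populations, time periods, or measurement quality.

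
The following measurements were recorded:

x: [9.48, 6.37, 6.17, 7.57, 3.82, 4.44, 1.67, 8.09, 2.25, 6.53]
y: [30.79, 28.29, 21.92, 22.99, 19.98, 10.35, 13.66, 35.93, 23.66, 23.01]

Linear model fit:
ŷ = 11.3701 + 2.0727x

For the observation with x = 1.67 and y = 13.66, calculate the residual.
Residual = -1.1715

The residual is the difference between the actual value and the predicted value:

Residual = y - ŷ

Step 1: Calculate predicted value
ŷ = 11.3701 + 2.0727 × 1.67
ŷ = 14.8315

Step 2: Calculate residual
Residual = 13.66 - 14.8315
Residual = -1.1715

Interpretation: the model overestimates the actual value by 1.1715 at this point (negative residual → observation lies below the fitted line).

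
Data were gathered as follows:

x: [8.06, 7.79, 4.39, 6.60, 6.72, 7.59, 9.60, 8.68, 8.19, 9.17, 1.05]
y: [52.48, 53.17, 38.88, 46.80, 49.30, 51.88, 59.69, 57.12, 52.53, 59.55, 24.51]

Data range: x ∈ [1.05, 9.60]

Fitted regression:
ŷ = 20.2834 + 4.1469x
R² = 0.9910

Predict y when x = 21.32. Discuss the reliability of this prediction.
ŷ = 108.6953, but this is extrapolation (above the data range [1.05, 9.60]) and may be unreliable.

Prediction calculation:
ŷ = 20.2834 + 4.1469 × 21.32
ŷ = 108.6953

Reliability:
- Data range: x ∈ [1.05, 9.60]
- Prediction point: x = 21.32 is 11.72 units above the observed range → this is EXTRAPOLATION, not interpolation

Why that matters here:
- There are no observations near this x to validate the fitted line there
- The standard error of prediction grows with (x − x̄)², and x = 21.32 is far from x̄ = 7.08

A defensible statement: 'if the linear trend continued to x = 21.32, y would be about 108.6953' — the premise is untested.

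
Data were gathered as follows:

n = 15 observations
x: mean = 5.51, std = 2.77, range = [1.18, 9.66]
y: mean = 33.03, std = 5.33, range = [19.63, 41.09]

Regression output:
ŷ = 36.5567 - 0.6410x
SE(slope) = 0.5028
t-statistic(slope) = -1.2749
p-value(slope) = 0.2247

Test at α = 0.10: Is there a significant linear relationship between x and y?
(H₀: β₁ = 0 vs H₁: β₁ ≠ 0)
p-value = 0.2247 ≥ α = 0.10, so we fail to reject H₀. The relationship is not significant.

Hypothesis test for the slope coefficient:

H₀: β₁ = 0 (no linear relationship)
H₁: β₁ ≠ 0 (linear relationship exists)

Test statistic: t = β̂₁ / SE(β̂₁) = -0.6410 / 0.5028 = -1.2749

The p-value (0.2247) is the probability, under H₀, of a t-statistic at least as extreme as |t| = 1.2749 (two-sided, df = n − 2 = 13).

Decision rule: reject H₀ if p-value < α.
p-value = 0.2247 ≥ α = 0.10 → fail to reject H₀.

At α = 0.10 the data do not provide convincing evidence of a nonzero slope.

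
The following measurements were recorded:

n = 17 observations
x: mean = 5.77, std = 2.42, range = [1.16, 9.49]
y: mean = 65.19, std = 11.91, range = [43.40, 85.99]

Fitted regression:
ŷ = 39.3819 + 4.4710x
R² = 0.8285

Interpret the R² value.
About 82.85% of the variability in y is accounted for by the regression on x (R² = 0.8285) — a strong linear fit.

The coefficient of determination R² is the fraction of the total variation in y that the fitted line accounts for.

Here R² = 0.8285:
- Explained: 82.85% of the variation in y
- Unexplained (residual): 100% − 82.85% = 17.15%
- Rule of thumb (below 0.3 weak; 0.3 to below 0.7 moderate; 0.7 and above strong) → strong

Equivalently, for simple linear regression R² = r², so |r| = √0.8285 ≈ 0.9102.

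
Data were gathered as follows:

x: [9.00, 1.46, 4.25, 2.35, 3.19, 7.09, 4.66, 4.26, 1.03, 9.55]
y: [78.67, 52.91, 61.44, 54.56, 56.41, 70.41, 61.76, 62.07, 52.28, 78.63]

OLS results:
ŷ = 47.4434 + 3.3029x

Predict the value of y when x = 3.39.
ŷ = 58.6402

To predict y for x = 3.39, substitute into the regression equation:

ŷ = 47.4434 + 3.3029 × 3.39
ŷ = 47.4434 + 11.1968
ŷ = 58.6402

This is the fitted mean response at that x — an individual observation would come with a wider prediction interval.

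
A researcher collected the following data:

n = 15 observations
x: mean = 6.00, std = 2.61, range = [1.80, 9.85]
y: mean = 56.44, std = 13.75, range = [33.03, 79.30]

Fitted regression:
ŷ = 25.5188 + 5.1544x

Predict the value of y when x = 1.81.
ŷ = 34.8483

Plug x = 1.81 into the fitted line:

ŷ = 25.5188 + 5.1544 × 1.81
ŷ = 25.5188 + 9.3295
ŷ = 34.8483

This is the fitted mean response at that x — an individual observation would come with a wider prediction interval.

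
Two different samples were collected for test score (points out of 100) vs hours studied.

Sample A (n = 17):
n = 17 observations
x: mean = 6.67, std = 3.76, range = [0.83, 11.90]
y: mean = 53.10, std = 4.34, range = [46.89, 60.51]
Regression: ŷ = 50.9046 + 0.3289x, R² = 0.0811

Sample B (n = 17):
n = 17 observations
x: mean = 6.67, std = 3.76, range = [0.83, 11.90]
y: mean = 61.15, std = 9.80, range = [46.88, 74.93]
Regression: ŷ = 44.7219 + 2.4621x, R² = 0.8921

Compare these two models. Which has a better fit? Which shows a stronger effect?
Model B has the better fit (R² = 0.8921 vs 0.0811). Model B shows the stronger effect (|β₁| = 2.4621 vs 0.3289).

Model Comparison:

Fit — compare R²:
- Model A: R² = 0.0811 → 8.11% of variance in test score explained
- Model B: R² = 0.8921 → 89.21% of variance in test score explained
- 0.8921 > 0.0811 → Model B has the better fit

Which has the larger per-hour effect? (|β₁|)
- Model A: β₁ = 0.3289 → predicted test score rises 0.3289 points per additional hour of study time
- Model B: β₁ = 2.4621 → predicted test score rises 2.4621 points per additional hour of study time
- |0.3289| < |2.4621| → Model B shows the stronger marginal effect

Notes:
- R² measures how tightly points cluster around the line; β₁ measures how steep the line is — they answer different questions.
- The two samples could reflect different populations, time periods, or measurement quality.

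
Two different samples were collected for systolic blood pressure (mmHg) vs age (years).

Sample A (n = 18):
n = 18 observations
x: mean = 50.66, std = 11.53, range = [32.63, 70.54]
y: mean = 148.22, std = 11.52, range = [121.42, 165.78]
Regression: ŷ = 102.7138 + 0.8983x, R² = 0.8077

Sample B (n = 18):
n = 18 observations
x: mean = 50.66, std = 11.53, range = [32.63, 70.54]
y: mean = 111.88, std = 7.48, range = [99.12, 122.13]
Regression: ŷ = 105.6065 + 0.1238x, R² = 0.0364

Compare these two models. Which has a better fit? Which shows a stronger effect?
Model A has the better fit (R² = 0.8077 vs 0.0364). Model A shows the stronger effect (|β₁| = 0.8983 vs 0.1238).

Model Comparison:

Which explains more variance? (R²)
- Model A: R² = 0.8077 → 80.77% of variance in blood pressure explained
- Model B: R² = 0.0364 → 3.64% of variance in blood pressure explained
- 0.8077 > 0.0364 → Model A has the better fit

Which has the larger per-year effect? (|β₁|)
- Model A: β₁ = 0.8983 → predicted blood pressure rises 0.8983 mmHg per additional year of age
- Model B: β₁ = 0.1238 → predicted blood pressure rises 0.1238 mmHg per additional year of age
- |0.8983| > |0.1238| → Model A shows the stronger marginal effect

Note: A better fit (higher R²) doesn't necessarily mean a more important relationship.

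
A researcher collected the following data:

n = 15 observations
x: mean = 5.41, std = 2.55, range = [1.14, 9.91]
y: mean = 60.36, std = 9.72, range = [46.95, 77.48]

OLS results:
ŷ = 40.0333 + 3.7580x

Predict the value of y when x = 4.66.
ŷ = 57.5456

Plug x = 4.66 into the fitted line:

ŷ = 40.0333 + 3.7580 × 4.66
ŷ = 40.0333 + 17.5123
ŷ = 57.5456

This is a point prediction; actual observations scatter around it by roughly the residual standard deviation.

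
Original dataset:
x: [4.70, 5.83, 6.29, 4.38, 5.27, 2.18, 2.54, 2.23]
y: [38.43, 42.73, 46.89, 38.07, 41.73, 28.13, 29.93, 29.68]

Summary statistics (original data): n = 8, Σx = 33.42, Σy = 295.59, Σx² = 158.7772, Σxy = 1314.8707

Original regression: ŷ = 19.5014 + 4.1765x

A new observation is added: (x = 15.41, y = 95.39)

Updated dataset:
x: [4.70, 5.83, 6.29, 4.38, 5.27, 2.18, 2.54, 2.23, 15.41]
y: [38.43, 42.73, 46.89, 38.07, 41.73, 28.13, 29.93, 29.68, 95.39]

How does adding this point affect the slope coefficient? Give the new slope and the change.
New slope β₁ = 5.0531 versus 4.1765 before: a change of +0.8766 (+21.0%).

The new point has HIGH LEVERAGE: x = 15.41 is far from the original mean x̄ = 33.42/8 ≈ 4.18 (original range [2.18, 6.29]).

Step 1: Update the sums with the new point (n goes from 8 to 9)
Σx  = 33.42 + 15.41 = 48.83
Σy  = 295.59 + 95.39 = 390.98
Σx² = 158.7772 + 15.41² = 158.7772 + 237.4681 = 396.2453
Σxy = 1314.8707 + 15.41×95.39 = 1314.8707 + 1469.9599 = 2784.8306

Step 2: Recompute the slope with b₁ = (nΣxy − ΣxΣy) / (nΣx² − (Σx)²)
Numerator   = 9×2784.8306 − 48.83×390.98 = 25063.4754 − 19091.5534 = 5971.9220
Denominator = 9×396.2453 − 48.83² = 3566.2077 − 2384.3689 = 1181.8388
b₁(new) = 5971.9220 / 1181.8388 = 5.0531

(Same formula on the original sums: (8×1314.8707 − 33.42×295.59) / (8×158.7772 − 33.42²) = 640.3478 / 153.3212 = 4.1765, matching the given fit.)

Step 3: Change in slope
Δβ₁ = 5.0531 − 4.1765 = +0.8766
Relative change = +0.8766 / 4.1765 × 100% = +21.0%
→ the slope increases when the point is added.

A high-leverage point only changes the slope if it is off the original line; here y = 95.39 is above the original trend, so the slope increases.
In practice: investigate whether it comes from the same population as the rest of the sample; check such a point for data-entry or measurement error.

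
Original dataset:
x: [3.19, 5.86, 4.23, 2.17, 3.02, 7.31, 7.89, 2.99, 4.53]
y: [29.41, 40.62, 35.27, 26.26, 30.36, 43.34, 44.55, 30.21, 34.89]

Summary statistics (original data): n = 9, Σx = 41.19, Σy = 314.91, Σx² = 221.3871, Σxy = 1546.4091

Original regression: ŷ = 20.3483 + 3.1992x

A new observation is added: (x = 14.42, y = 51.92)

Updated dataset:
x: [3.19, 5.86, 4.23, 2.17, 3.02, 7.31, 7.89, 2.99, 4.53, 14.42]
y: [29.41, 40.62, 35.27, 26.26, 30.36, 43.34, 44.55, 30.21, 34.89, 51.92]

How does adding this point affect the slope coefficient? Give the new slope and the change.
New slope β₁ = 2.1249 versus 3.1992 before: a change of -1.0743 (-33.6%).

x = 14.42 lies well outside the original x-range [2.17, 7.89] (x̄ ≈ 4.58), so this observation has high leverage and can move the slope substantially.

Step 1: Update the sums with the new point (n goes from 9 to 10)
Σx  = 41.19 + 14.42 = 55.61
Σy  = 314.91 + 51.92 = 366.83
Σx² = 221.3871 + 14.42² = 221.3871 + 207.9364 = 429.3235
Σxy = 1546.4091 + 14.42×51.92 = 1546.4091 + 748.6864 = 2295.0955

Step 2: Recompute the slope with b₁ = (nΣxy − ΣxΣy) / (nΣx² − (Σx)²)
Numerator   = 10×2295.0955 − 55.61×366.83 = 22950.9550 − 20399.4163 = 2551.5387
Denominator = 10×429.3235 − 55.61² = 4293.2350 − 3092.4721 = 1200.7629
b₁(new) = 2551.5387 / 1200.7629 = 2.1249

(Same formula on the original sums: (9×1546.4091 − 41.19×314.91) / (9×221.3871 − 41.19²) = 946.5390 / 295.8678 = 3.1992, matching the given fit.)

Step 3: Change in slope
Δβ₁ = 2.1249 − 3.1992 = -1.0743
Relative change = -1.0743 / 3.1992 × 100% = -33.6%
→ the slope decreases when the point is added.

Because the point sits below the extension of the original line at a high-leverage x, it tilts the fit down.
In practice: refit with and without it and report both if conclusions differ.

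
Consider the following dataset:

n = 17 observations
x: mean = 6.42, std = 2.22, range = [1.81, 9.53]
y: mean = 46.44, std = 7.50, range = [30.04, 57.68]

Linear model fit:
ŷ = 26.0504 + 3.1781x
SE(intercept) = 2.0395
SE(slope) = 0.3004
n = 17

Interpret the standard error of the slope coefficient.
The slope 3.1781 is pinned down to within about ±0.3004 (one SE) by these data — relative uncertainty 9.5%, i.e. precise.

What SE measures:
- The standard error quantifies the sampling variability of the coefficient estimate
- It is the estimated standard deviation of β̂₁ across hypothetical repeated samples of the same size
- Smaller SE → more precise estimate

Relative precision:
- SE / |β̂₁| = 0.3004 / 3.1781 = 9.5%
- Rule of thumb (under 20%: precise; 20% to under 50%: moderately precise; 50% or more: imprecise) → precise

Link to interval estimation: a confidence interval for β₁ is β̂₁ ± t* × 0.3004, so SE sets the half-width per unit of t*.

What drives SE(β̂₁): more residual scatter → larger SE.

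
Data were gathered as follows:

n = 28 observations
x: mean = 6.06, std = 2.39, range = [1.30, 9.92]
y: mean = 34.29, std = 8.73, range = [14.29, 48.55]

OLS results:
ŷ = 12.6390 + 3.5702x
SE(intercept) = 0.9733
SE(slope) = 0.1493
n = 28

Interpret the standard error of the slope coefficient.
The slope 3.5702 is pinned down to within about ±0.1493 (one SE) by these data — relative uncertainty 4.2%, i.e. precise.

SE(β̂₁) = 0.1493 says: if we drew many samples of n = 28 from the same population and refit each time, the fitted slopes would scatter with a standard deviation of roughly 0.1493 around the true β₁.

Relative precision:
- SE / |β̂₁| = 0.1493 / 3.5702 = 4.2%
- Rule of thumb (under 20%: precise; 20% to under 50%: moderately precise; 50% or more: imprecise) → precise

Rough 95% range (±2 SE): 3.5702 ± 0.2986 → (3.2716, 3.8688).

What drives SE(β̂₁): more residual scatter → larger SE.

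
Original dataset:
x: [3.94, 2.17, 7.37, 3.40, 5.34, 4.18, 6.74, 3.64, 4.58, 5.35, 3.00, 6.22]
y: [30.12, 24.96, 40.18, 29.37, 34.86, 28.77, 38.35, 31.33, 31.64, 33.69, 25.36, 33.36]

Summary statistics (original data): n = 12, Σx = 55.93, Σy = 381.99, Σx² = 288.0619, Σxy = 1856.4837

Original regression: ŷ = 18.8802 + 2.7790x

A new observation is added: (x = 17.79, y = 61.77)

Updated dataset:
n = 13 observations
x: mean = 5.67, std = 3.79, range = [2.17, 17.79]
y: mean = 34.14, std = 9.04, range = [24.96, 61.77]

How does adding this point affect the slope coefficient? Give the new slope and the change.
New slope β₁ = 2.3535 versus 2.7790 before: a change of -0.4255 (-15.3%).

The new point has HIGH LEVERAGE: x = 17.79 is far from the original mean x̄ = 55.93/12 ≈ 4.66 (original range [2.17, 7.37]).

Step 1: Update the sums with the new point (n goes from 12 to 13)
Σx  = 55.93 + 17.79 = 73.72
Σy  = 381.99 + 61.77 = 443.76
Σx² = 288.0619 + 17.79² = 288.0619 + 316.4841 = 604.5460
Σxy = 1856.4837 + 17.79×61.77 = 1856.4837 + 1098.8883 = 2955.3720

Step 2: Recompute the slope with b₁ = (nΣxy − ΣxΣy) / (nΣx² − (Σx)²)
Numerator   = 13×2955.3720 − 73.72×443.76 = 38419.8360 − 32713.9872 = 5705.8488
Denominator = 13×604.5460 − 73.72² = 7859.0980 − 5434.6384 = 2424.4596
b₁(new) = 5705.8488 / 2424.4596 = 2.3535

(Same formula on the original sums: (12×1856.4837 − 55.93×381.99) / (12×288.0619 − 55.93²) = 913.1037 / 328.5779 = 2.7790, matching the given fit.)

Step 3: Change in slope
Δβ₁ = 2.3535 − 2.7790 = -0.4255
Relative change = -0.4255 / 2.7790 × 100% = -15.3%
→ the slope decreases when the point is added.

Because the point sits below the extension of the original line at a high-leverage x, it tilts the fit down.
In practice: check such a point for data-entry or measurement error.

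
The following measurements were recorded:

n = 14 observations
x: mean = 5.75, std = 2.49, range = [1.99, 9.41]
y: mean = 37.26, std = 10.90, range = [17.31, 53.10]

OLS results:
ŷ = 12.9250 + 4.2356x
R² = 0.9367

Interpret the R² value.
The model explains 93.67% of the variance in y (R² = 0.9367), leaving 6.33% unexplained; the fit is strong.

R² = 1 − SS_res/SS_tot compares the residual scatter to the total scatter of y about its mean.

Here R² = 0.9367:
- Explained: 93.67% of the variation in y
- Unexplained (residual): 100% − 93.67% = 6.33%
- Rule of thumb (below 0.3 weak; 0.3 to below 0.7 moderate; 0.7 and above strong) → strong

Note: R² never decreases when predictors are added, so it should not be used alone to compare models of different size.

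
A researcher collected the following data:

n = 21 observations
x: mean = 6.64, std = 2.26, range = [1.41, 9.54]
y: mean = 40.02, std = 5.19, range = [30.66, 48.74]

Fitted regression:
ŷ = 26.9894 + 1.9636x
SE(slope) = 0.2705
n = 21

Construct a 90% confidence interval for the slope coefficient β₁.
The 90% CI for β₁ is (1.4959, 2.4313)

Confidence interval for the slope:

The 90% CI for β₁ is: β̂₁ ± t*(α/2, n-2) × SE(β̂₁)

Step 1: Find critical t-value
- Confidence level = 0.9
- Degrees of freedom = n - 2 = 21 - 2 = 19
- t*(α/2, 19) = 1.7291

Step 2: Calculate margin of error
Margin = 1.7291 × 0.2705 = 0.4677

Step 3: Construct interval
CI = 1.9636 ± 0.4677
CI = (1.4959, 2.4313)

Interpretation: We are 90% confident that the true slope β₁ lies between 1.4959 and 2.4313.
Both endpoints are positive, so the data support a genuinely positive slope at this confidence level.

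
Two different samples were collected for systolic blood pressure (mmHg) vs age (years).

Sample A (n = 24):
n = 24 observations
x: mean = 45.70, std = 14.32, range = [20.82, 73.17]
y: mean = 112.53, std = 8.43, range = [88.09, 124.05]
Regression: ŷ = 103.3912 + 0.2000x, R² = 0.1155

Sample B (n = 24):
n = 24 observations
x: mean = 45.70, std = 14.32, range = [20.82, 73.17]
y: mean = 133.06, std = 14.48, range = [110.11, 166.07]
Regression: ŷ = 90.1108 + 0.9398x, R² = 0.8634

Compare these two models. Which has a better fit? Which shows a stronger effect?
Model B has the better fit (R² = 0.8634 vs 0.1155). Model B shows the stronger effect (|β₁| = 0.9398 vs 0.2000).

Model Comparison:

Which explains more variance? (R²)
- Model A: R² = 0.1155 → 11.55% of variance in blood pressure explained
- Model B: R² = 0.8634 → 86.34% of variance in blood pressure explained
- 0.8634 > 0.1155 → Model B has the better fit

Strength of effect — compare |β₁|:
- Model A: β₁ = 0.2000 → predicted blood pressure rises 0.2000 mmHg per additional year of age
- Model B: β₁ = 0.9398 → predicted blood pressure rises 0.9398 mmHg per additional year of age
- |0.2000| < |0.9398| → Model B shows the stronger marginal effect

Notes:
- A better fit (higher R²) doesn't necessarily mean a more important relationship.
- R² measures how tightly points cluster around the line; β₁ measures how steep the line is — they answer different questions.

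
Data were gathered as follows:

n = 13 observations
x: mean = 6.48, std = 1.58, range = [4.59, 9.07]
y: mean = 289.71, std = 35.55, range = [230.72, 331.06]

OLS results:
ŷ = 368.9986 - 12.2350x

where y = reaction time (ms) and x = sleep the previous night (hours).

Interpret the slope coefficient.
For each additional hour of sleep, predicted reaction time decreases by approximately 12.2350 ms.

The slope β₁ = -12.2350 gives the rate at which the fitted reaction time changes with sleep.

Interpretation:
- Sleep up by 1 hour → predicted reaction time decreases by 12.2350 ms
- The effect is assumed constant over the observed range of x (linearity)
- The slope describes association in these data, not necessarily a causal effect

The intercept β₀ = 368.9986 is the predicted reaction time when sleep = 0; since the smallest observed x is 4.59, this is an extrapolation and mainly anchors the line.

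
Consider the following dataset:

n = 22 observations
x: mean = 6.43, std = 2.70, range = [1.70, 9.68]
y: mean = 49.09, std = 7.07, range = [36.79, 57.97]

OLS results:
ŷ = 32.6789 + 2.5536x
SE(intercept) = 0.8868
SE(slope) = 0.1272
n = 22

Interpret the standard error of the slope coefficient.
The slope 2.5536 is pinned down to within about ±0.1272 (one SE) by these data — relative uncertainty 5.0%, i.e. precise.

SE(β̂₁) = s / √Sxx, where s is the residual standard deviation and Sxx = Σ(x − x̄)². It is the yardstick for how far β̂₁ = 2.5536 could plausibly be from the true slope.

Relative precision:
- SE / |β̂₁| = 0.1272 / 2.5536 = 5.0%
- Rule of thumb (under 20%: precise; 20% to under 50%: moderately precise; 50% or more: imprecise) → precise

Link to the t-test: t = β̂₁ / SE(β̂₁) = 2.5536 / 0.1272 = 20.0755, the statistic for H₀: β₁ = 0.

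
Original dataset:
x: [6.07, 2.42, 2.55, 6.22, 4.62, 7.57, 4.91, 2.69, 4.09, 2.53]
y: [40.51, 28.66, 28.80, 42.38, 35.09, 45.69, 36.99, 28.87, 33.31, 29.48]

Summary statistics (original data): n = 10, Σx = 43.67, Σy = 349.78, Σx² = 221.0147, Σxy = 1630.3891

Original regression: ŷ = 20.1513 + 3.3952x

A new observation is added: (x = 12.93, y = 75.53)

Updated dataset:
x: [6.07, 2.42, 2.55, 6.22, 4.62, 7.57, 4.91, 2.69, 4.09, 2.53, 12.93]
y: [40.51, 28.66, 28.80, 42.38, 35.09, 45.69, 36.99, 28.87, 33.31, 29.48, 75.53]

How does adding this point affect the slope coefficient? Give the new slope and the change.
The slope changes from 3.3952 to 4.3167 (change of +0.9215, or +27.1%).

x = 12.93 lies well outside the original x-range [2.42, 7.57] (x̄ ≈ 4.37), so this observation has high leverage and can move the slope substantially.

Step 1: Update the sums with the new point (n goes from 10 to 11)
Σx  = 43.67 + 12.93 = 56.60
Σy  = 349.78 + 75.53 = 425.31
Σx² = 221.0147 + 12.93² = 221.0147 + 167.1849 = 388.1996
Σxy = 1630.3891 + 12.93×75.53 = 1630.3891 + 976.6029 = 2606.9920

Step 2: Recompute the slope with b₁ = (nΣxy − ΣxΣy) / (nΣx² − (Σx)²)
Numerator   = 11×2606.9920 − 56.60×425.31 = 28676.9120 − 24072.5460 = 4604.3660
Denominator = 11×388.1996 − 56.60² = 4270.1956 − 3203.5600 = 1066.6356
b₁(new) = 4604.3660 / 1066.6356 = 4.3167

(Same formula on the original sums: (10×1630.3891 − 43.67×349.78) / (10×221.0147 − 43.67²) = 1028.9984 / 303.0781 = 3.3952, matching the given fit.)

Step 3: Change in slope
Δβ₁ = 4.3167 − 3.3952 = +0.9215
Relative change = +0.9215 / 3.3952 × 100% = +27.1%
→ the slope increases when the point is added.

A high-leverage point only changes the slope if it is off the original line; here y = 75.53 is above the original trend, so the slope increases.
In practice: check such a point for data-entry or measurement error; refit with and without it and report both if conclusions differ.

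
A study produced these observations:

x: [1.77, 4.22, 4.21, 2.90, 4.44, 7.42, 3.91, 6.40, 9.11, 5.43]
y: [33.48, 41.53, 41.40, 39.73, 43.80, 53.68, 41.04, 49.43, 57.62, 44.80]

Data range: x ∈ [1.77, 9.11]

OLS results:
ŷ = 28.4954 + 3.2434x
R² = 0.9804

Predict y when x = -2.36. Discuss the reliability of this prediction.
ŷ = 20.8410, but this is extrapolation (below the data range [1.77, 9.11]) and may be unreliable.

Prediction calculation:
ŷ = 28.4954 + 3.2434 × (-2.36)
ŷ = 20.8410

Reliability:
- Data range: x ∈ [1.77, 9.11]
- Prediction point: x = -2.36 is 4.13 units below the observed range → this is EXTRAPOLATION, not interpolation

Why that matters here:
- There are no observations near this x to validate the fitted line there
- The linear relationship may not hold outside the observed range

A defensible statement: 'if the linear trend continued to x = -2.36, y would be about 20.8410' — the premise is untested.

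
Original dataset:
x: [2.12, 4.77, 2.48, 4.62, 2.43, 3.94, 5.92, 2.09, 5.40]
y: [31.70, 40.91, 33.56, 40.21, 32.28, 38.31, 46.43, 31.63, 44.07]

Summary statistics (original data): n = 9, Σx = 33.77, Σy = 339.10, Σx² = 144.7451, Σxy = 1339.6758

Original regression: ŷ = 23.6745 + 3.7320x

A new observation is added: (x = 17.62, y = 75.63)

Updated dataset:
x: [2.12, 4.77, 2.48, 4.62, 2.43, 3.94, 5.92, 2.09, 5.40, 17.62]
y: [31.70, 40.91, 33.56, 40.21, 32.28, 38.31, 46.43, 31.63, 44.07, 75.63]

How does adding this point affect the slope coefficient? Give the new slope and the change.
Adding the point moves β₁ from 3.7320 to 2.8306, i.e. it decreases by 0.9014 (-24.2%).

The new point has HIGH LEVERAGE: x = 17.62 is far from the original mean x̄ = 33.77/9 ≈ 3.75 (original range [2.09, 5.92]).

Step 1: Update the sums with the new point (n goes from 9 to 10)
Σx  = 33.77 + 17.62 = 51.39
Σy  = 339.10 + 75.63 = 414.73
Σx² = 144.7451 + 17.62² = 144.7451 + 310.4644 = 455.2095
Σxy = 1339.6758 + 17.62×75.63 = 1339.6758 + 1332.6006 = 2672.2764

Step 2: Recompute the slope with b₁ = (nΣxy − ΣxΣy) / (nΣx² − (Σx)²)
Numerator   = 10×2672.2764 − 51.39×414.73 = 26722.7640 − 21312.9747 = 5409.7893
Denominator = 10×455.2095 − 51.39² = 4552.0950 − 2640.9321 = 1911.1629
b₁(new) = 5409.7893 / 1911.1629 = 2.8306

(Same formula on the original sums: (9×1339.6758 − 33.77×339.10) / (9×144.7451 − 33.77²) = 605.6752 / 162.2930 = 3.7320, matching the given fit.)

Step 3: Change in slope
Δβ₁ = 2.8306 − 3.7320 = -0.9014
Relative change = -0.9014 / 3.7320 × 100% = -24.2%
→ the slope decreases when the point is added.

A high-leverage point only changes the slope if it is off the original line; here y = 75.63 is below the original trend, so the slope decreases.
In practice: refit with and without it and report both if conclusions differ; examine leverage (hᵢ) and Cook's distance rather than deleting it automatically.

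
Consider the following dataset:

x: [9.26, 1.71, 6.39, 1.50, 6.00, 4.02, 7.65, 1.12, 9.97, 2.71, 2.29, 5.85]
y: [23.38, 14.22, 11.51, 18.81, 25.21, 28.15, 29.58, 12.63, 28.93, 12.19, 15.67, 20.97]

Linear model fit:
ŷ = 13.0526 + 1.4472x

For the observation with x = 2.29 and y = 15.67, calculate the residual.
Residual = -0.6967

The residual is the difference between the actual value and the predicted value:

Residual = y - ŷ

Step 1: Calculate predicted value
ŷ = 13.0526 + 1.4472 × 2.29
ŷ = 16.3667

Step 2: Calculate residual
Residual = 15.67 - 16.3667
Residual = -0.6967

Sign check: y < ŷ, so the point is below the line and the fit overestimates here.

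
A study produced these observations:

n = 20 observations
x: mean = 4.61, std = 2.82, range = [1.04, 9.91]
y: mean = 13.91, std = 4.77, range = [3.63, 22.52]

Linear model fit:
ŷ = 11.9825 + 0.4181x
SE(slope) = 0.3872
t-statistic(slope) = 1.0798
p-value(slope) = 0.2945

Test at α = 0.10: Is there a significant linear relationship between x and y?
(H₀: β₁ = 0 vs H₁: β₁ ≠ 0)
p-value = 0.2945 ≥ α = 0.10, so we fail to reject H₀. The relationship is not significant.

Hypothesis test for the slope coefficient:

H₀: β₁ = 0 (no linear relationship)
H₁: β₁ ≠ 0 (linear relationship exists)

Test statistic: t = β̂₁ / SE(β̂₁) = 0.4181 / 0.3872 = 1.0798

With df = 18, the two-sided p-value for |t| = 1.0798 is 0.2945.

Decision rule: reject H₀ if p-value < α.
p-value = 0.2945 ≥ α = 0.10 → fail to reject H₀.

At α = 0.10 the data do not provide convincing evidence of a nonzero slope.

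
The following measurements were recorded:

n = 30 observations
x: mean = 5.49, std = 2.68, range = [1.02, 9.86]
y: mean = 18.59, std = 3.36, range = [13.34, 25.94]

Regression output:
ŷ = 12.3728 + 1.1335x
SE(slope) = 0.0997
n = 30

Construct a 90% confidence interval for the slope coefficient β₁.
The 90% CI for β₁ is (0.9639, 1.3031)

Confidence interval for the slope:

The 90% CI for β₁ is: β̂₁ ± t*(α/2, n-2) × SE(β̂₁)

Step 1: Find critical t-value
- Confidence level = 0.9
- Degrees of freedom = n - 2 = 30 - 2 = 28
- t*(α/2, 28) = 1.7011

Step 2: Calculate margin of error
Margin = 1.7011 × 0.0997 = 0.1696

Step 3: Construct interval
CI = 1.1335 ± 0.1696
CI = (0.9639, 1.3031)

Interpretation: intervals built this way capture the true β₁ in 90% of repeated samples; here the plausible range for the per-unit effect of x on y is 0.9639 to 1.3031.
Since 0 is outside the interval, a two-sided test at α = 0.10 would reject H₀: β₁ = 0.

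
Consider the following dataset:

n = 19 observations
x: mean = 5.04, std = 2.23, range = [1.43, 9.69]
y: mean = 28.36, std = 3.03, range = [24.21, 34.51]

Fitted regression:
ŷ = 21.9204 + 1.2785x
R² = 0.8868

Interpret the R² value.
About 88.68% of the variability in y is accounted for by the regression on x (R² = 0.8868) — a strong linear fit.

The coefficient of determination R² is the fraction of the total variation in y that the fitted line accounts for.

Here R² = 0.8868:
- Explained: 88.68% of the variation in y
- Unexplained (residual): 100% − 88.68% = 11.32%
- Rule of thumb (below 0.3 weak; 0.3 to below 0.7 moderate; 0.7 and above strong) → strong

Equivalently, for simple linear regression R² = r², so |r| = √0.8868 ≈ 0.9417.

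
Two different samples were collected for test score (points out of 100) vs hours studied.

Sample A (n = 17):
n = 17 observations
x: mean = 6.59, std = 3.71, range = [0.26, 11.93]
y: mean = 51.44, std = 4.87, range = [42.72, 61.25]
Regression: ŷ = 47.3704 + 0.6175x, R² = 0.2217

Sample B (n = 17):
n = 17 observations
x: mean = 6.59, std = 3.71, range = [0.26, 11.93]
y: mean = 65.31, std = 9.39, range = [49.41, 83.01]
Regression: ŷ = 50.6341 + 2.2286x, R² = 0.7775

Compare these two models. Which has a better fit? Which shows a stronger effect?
Model B has the better fit (R² = 0.7775 vs 0.2217). Model B shows the stronger effect (|β₁| = 2.2286 vs 0.6175).

Model Comparison:

Which explains more variance? (R²)
- Model A: R² = 0.2217 → 22.17% of variance in test score explained
- Model B: R² = 0.7775 → 77.75% of variance in test score explained
- 0.7775 > 0.2217 → Model B has the better fit

Effect size (slope magnitude):
- Model A: β₁ = 0.6175 → predicted test score rises 0.6175 points per additional hour of study time
- Model B: β₁ = 2.2286 → predicted test score rises 2.2286 points per additional hour of study time
- |0.6175| < |2.2286| → Model B shows the stronger marginal effect

Notes:
- A better fit (higher R²) doesn't necessarily mean a more important relationship.
- A steeper slope doesn't make a better model if the scatter around the line is large.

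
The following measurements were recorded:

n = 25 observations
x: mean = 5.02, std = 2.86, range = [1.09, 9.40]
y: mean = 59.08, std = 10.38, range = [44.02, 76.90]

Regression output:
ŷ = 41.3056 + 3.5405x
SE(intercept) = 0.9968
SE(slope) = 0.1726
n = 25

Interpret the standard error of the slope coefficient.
SE(slope) = 0.1726 measures the uncertainty in the estimated slope. The coefficient is estimated precisely (SE/|β̂₁| = 4.9%).

SE(β̂₁) = s / √Sxx, where s is the residual standard deviation and Sxx = Σ(x − x̄)². It is the yardstick for how far β̂₁ = 3.5405 could plausibly be from the true slope.

Relative precision:
- SE / |β̂₁| = 0.1726 / 3.5405 = 4.9%
- Rule of thumb (under 20%: precise; 20% to under 50%: moderately precise; 50% or more: imprecise) → precise

Link to interval estimation: a confidence interval for β₁ is β̂₁ ± t* × 0.1726, so SE sets the half-width per unit of t*.

What drives SE(β̂₁): more residual scatter → larger SE.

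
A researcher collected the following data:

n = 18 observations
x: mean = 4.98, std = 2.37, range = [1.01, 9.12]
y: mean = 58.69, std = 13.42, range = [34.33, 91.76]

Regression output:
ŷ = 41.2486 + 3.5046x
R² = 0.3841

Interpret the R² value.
The model explains 38.41% of the variance in y (R² = 0.3841), leaving 61.59% unexplained; the fit is moderate.

R² = 1 − SS_res/SS_tot compares the residual scatter to the total scatter of y about its mean.

Here R² = 0.3841:
- Explained: 38.41% of the variation in y
- Unexplained (residual): 100% − 38.41% = 61.59%
- Rule of thumb (below 0.3 weak; 0.3 to below 0.7 moderate; 0.7 and above strong) → moderate

Note: R² never decreases when predictors are added, so it should not be used alone to compare models of different size.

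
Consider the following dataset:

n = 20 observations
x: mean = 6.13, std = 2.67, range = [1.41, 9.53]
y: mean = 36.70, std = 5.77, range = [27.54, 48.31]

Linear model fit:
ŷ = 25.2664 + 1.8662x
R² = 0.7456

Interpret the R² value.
About 74.56% of the variability in y is accounted for by the regression on x (R² = 0.7456) — a strong linear fit.

The coefficient of determination R² is the fraction of the total variation in y that the fitted line accounts for.

Here R² = 0.7456:
- Explained: 74.56% of the variation in y
- Unexplained (residual): 100% − 74.56% = 25.44%
- Rule of thumb (below 0.3 weak; 0.3 to below 0.7 moderate; 0.7 and above strong) → strong

Note: R² says nothing about causation, and a high R² does not by itself mean the linear form is appropriate — check the residuals.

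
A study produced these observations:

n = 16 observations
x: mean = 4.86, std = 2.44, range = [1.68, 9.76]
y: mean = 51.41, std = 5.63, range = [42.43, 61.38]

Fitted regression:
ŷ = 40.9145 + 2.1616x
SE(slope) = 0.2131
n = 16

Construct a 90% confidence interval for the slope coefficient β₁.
The 90% CI for β₁ is (1.7863, 2.5369)

Confidence interval for the slope:

The 90% CI for β₁ is: β̂₁ ± t*(α/2, n-2) × SE(β̂₁)

Step 1: Find critical t-value
- Confidence level = 0.9
- Degrees of freedom = n - 2 = 16 - 2 = 14
- t*(α/2, 14) = 1.7613

Step 2: Calculate margin of error
Margin = 1.7613 × 0.2131 = 0.3753

Step 3: Construct interval
CI = 2.1616 ± 0.3753
CI = (1.7863, 2.5369)

Interpretation: each one-unit increase in x is associated with a change in mean y of between 1.7863 and 2.5369, with 90% confidence.
The interval does not include 0, suggesting a significant linear relationship.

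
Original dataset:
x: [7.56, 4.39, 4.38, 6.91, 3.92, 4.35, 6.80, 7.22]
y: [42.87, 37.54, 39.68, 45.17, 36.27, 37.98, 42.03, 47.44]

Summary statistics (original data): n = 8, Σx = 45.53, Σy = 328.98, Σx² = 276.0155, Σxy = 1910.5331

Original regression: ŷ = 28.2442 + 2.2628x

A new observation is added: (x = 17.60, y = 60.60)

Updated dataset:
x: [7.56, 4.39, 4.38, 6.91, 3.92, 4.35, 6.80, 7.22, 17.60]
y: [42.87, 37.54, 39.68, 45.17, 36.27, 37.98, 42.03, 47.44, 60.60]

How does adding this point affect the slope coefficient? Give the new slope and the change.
Adding the point moves β₁ from 2.2628 to 1.7097, i.e. it decreases by 0.5531 (-24.4%).

The new point has HIGH LEVERAGE: x = 17.60 is far from the original mean x̄ = 45.53/8 ≈ 5.69 (original range [3.92, 7.56]).

Step 1: Update the sums with the new point (n goes from 8 to 9)
Σx  = 45.53 + 17.60 = 63.13
Σy  = 328.98 + 60.60 = 389.58
Σx² = 276.0155 + 17.60² = 276.0155 + 309.7600 = 585.7755
Σxy = 1910.5331 + 17.60×60.60 = 1910.5331 + 1066.5600 = 2977.0931

Step 2: Recompute the slope with b₁ = (nΣxy − ΣxΣy) / (nΣx² − (Σx)²)
Numerator   = 9×2977.0931 − 63.13×389.58 = 26793.8379 − 24594.1854 = 2199.6525
Denominator = 9×585.7755 − 63.13² = 5271.9795 − 3985.3969 = 1286.5826
b₁(new) = 2199.6525 / 1286.5826 = 1.7097

(Same formula on the original sums: (8×1910.5331 − 45.53×328.98) / (8×276.0155 − 45.53²) = 305.8054 / 135.1431 = 2.2628, matching the given fit.)

Step 3: Change in slope
Δβ₁ = 1.7097 − 2.2628 = -0.5531
Relative change = -0.5531 / 2.2628 × 100% = -24.4%
→ the slope decreases when the point is added.

Because the point sits below the extension of the original line at a high-leverage x, it tilts the fit down.
In practice: check such a point for data-entry or measurement error.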